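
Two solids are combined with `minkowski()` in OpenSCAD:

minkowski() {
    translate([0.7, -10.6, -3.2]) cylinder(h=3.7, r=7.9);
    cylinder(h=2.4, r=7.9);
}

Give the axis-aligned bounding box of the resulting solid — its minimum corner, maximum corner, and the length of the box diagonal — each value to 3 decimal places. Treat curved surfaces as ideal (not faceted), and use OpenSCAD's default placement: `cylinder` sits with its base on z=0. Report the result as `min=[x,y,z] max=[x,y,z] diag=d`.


min=[-15.100,-26.400,-3.200] max=[16.500,5.200,2.900] diag=45.104

A = translate([0.7, -10.6, -3.2]) cylinder(h=3.7, r=7.9) → bbox [-7.2,-18.5,-3.2] .. [8.6,-2.7,0.5]
B = cylinder(h=2.4, r=7.9) → bbox [-7.9,-7.9,0] .. [7.9,7.9,2.4]
lo = A.lo+B.lo = [-7.2-7.9, -18.5-7.9, -3.2+0] = [-15.100,-26.400,-3.200]
hi = A.hi+B.hi = [8.6+7.9, -2.7+7.9, 0.5+2.4] = [16.500,5.200,2.900]
diag = √(31.6²+31.6²+6.1²) = √2034.33 = 45.104


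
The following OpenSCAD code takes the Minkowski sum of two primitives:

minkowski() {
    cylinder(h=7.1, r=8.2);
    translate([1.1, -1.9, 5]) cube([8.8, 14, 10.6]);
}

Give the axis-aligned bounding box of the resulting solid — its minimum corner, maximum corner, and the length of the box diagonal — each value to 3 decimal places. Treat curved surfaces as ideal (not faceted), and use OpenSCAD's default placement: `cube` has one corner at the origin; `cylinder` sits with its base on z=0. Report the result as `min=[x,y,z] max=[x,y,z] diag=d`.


A = translate([1.1, -1.9, 5]) cube([8.8, 14, 10.6]) → bbox [1.1,-1.9,5] .. [9.9,12.1,15.6]
B = cylinder(h=7.1, r=8.2) → bbox [-8.2,-8.2,0] .. [8.2,8.2,7.1]
lo = A.lo+B.lo = [1.1-8.2, -1.9-8.2, 5+0] = [-7.100,-10.100,5.000]
hi = A.hi+B.hi = [9.9+8.2, 12.1+8.2, 15.6+7.1] = [18.100,20.300,22.700]
diag = √(25.2²+30.4²+17.7²) = √1872.49 = 43.272

min=[-7.100,-10.100,5.000] max=[18.100,20.300,22.700] diag=43.272


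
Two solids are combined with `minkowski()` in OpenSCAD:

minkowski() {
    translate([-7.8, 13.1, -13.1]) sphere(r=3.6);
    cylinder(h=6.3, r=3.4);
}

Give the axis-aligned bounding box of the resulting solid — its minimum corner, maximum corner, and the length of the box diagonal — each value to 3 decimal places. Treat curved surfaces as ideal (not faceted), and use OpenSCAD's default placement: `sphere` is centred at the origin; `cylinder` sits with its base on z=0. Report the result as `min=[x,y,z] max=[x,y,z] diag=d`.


min=[-14.800,6.100,-16.700] max=[-0.800,20.100,-3.200] diag=23.964

A = translate([-7.8, 13.1, -13.1]) sphere(r=3.6) → bbox [-11.4,9.5,-16.7] .. [-4.2,16.7,-9.5]
B = cylinder(h=6.3, r=3.4) → bbox [-3.4,-3.4,0] .. [3.4,3.4,6.3]
lo = A.lo+B.lo = [-11.4-3.4, 9.5-3.4, -16.7+0] = [-14.800,6.100,-16.700]
hi = A.hi+B.hi = [-4.2+3.4, 16.7+3.4, -9.5+6.3] = [-0.800,20.100,-3.200]
diag = √(14²+14²+13.5²) = √574.25 = 23.964


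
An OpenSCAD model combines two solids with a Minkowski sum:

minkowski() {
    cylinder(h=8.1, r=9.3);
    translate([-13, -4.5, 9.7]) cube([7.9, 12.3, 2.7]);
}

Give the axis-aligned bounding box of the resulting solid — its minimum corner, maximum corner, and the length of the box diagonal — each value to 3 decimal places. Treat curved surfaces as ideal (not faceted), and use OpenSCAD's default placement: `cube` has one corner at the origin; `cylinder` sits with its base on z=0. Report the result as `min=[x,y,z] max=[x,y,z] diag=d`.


A = translate([-13, -4.5, 9.7]) cube([7.9, 12.3, 2.7]) → bbox [-13,-4.5,9.7] .. [-5.1,7.8,12.4]
B = cylinder(h=8.1, r=9.3) → bbox [-9.3,-9.3,0] .. [9.3,9.3,8.1]
lo = A.lo+B.lo = [-13-9.3, -4.5-9.3, 9.7+0] = [-22.300,-13.800,9.700]
hi = A.hi+B.hi = [-5.1+9.3, 7.8+9.3, 12.4+8.1] = [4.200,17.100,20.500]
diag = √(26.5²+30.9²+10.8²) = √1773.7 = 42.115

min=[-22.300,-13.800,9.700] max=[4.200,17.100,20.500] diag=42.115


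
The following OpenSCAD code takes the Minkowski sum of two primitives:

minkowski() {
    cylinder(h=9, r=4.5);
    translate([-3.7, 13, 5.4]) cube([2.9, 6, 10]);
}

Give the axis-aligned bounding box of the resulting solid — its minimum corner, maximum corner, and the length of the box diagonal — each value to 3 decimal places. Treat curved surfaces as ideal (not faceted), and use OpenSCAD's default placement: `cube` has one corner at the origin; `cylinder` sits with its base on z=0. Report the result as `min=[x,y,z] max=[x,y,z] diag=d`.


A = translate([-3.7, 13, 5.4]) cube([2.9, 6, 10]) → bbox [-3.7,13,5.4] .. [-0.8,19,15.4]
B = cylinder(h=9, r=4.5) → bbox [-4.5,-4.5,0] .. [4.5,4.5,9]
lo = A.lo+B.lo = [-3.7-4.5, 13-4.5, 5.4+0] = [-8.200,8.500,5.400]
hi = A.hi+B.hi = [-0.8+4.5, 19+4.5, 15.4+9] = [3.700,23.500,24.400]
diag = √(11.9²+15²+19²) = √727.61 = 26.974

min=[-8.200,8.500,5.400] max=[3.700,23.500,24.400] diag=26.974


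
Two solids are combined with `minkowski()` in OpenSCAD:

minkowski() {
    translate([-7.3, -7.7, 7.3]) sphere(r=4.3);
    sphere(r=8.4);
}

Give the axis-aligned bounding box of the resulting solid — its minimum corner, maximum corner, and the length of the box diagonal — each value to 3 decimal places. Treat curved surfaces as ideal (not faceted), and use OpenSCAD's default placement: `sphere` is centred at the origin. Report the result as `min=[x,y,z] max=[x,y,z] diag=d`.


A = translate([-7.3, -7.7, 7.3]) sphere(r=4.3) → bbox [-11.6,-12,3] .. [-3,-3.4,11.6]
B = sphere(r=8.4) → bbox [-8.4,-8.4,-8.4] .. [8.4,8.4,8.4]
lo = A.lo+B.lo = [-11.6-8.4, -12-8.4, 3-8.4] = [-20.000,-20.400,-5.400]
hi = A.hi+B.hi = [-3+8.4, -3.4+8.4, 11.6+8.4] = [5.400,5.000,20.000]
diag = √(25.4²+25.4²+25.4²) = √1935.48 = 43.994

min=[-20.000,-20.400,-5.400] max=[5.400,5.000,20.000] diag=43.994


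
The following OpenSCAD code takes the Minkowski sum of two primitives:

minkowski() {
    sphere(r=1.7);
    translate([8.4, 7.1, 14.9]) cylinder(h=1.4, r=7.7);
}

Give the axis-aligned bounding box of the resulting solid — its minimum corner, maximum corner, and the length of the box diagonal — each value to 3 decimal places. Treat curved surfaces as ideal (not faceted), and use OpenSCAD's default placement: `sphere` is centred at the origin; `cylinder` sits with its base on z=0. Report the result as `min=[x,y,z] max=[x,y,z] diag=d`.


A = translate([8.4, 7.1, 14.9]) cylinder(h=1.4, r=7.7) → bbox [0.7,-0.6,14.9] .. [16.1,14.8,16.3]
B = sphere(r=1.7) → bbox [-1.7,-1.7,-1.7] .. [1.7,1.7,1.7]
lo = A.lo+B.lo = [0.7-1.7, -0.6-1.7, 14.9-1.7] = [-1.000,-2.300,13.200]
hi = A.hi+B.hi = [16.1+1.7, 14.8+1.7, 16.3+1.7] = [17.800,16.500,18.000]
diag = √(18.8²+18.8²+4.8²) = √729.92 = 27.017

min=[-1.000,-2.300,13.200] max=[17.800,16.500,18.000] diag=27.017


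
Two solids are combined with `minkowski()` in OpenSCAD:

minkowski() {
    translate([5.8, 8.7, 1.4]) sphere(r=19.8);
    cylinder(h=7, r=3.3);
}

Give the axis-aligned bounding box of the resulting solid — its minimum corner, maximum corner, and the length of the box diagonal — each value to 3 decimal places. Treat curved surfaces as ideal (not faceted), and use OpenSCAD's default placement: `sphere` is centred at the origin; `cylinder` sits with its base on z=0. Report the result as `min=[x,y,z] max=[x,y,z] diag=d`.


A = translate([5.8, 8.7, 1.4]) sphere(r=19.8) → bbox [-14,-11.1,-18.4] .. [25.6,28.5,21.2]
B = cylinder(h=7, r=3.3) → bbox [-3.3,-3.3,0] .. [3.3,3.3,7]
lo = A.lo+B.lo = [-14-3.3, -11.1-3.3, -18.4+0] = [-17.300,-14.400,-18.400]
hi = A.hi+B.hi = [25.6+3.3, 28.5+3.3, 21.2+7] = [28.900,31.800,28.200]
diag = √(46.2²+46.2²+46.6²) = √6440.44 = 80.252

min=[-17.300,-14.400,-18.400] max=[28.900,31.800,28.200] diag=80.252


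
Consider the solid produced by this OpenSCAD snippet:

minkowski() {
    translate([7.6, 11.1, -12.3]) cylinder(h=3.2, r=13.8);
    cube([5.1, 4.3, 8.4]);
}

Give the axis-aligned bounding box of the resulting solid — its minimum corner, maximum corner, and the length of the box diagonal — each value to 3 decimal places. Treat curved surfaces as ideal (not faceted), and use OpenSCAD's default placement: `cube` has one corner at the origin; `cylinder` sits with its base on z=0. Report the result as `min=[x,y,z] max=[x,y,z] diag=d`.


A = translate([7.6, 11.1, -12.3]) cylinder(h=3.2, r=13.8) → bbox [-6.2,-2.7,-12.3] .. [21.4,24.9,-9.1]
B = cube([5.1, 4.3, 8.4]) → bbox [0,0,0] .. [5.1,4.3,8.4]
lo = A.lo+B.lo = [-6.2+0, -2.7+0, -12.3+0] = [-6.200,-2.700,-12.300]
hi = A.hi+B.hi = [21.4+5.1, 24.9+4.3, -9.1+8.4] = [26.500,29.200,-0.700]
diag = √(32.7²+31.9²+11.6²) = √2221.46 = 47.132

min=[-6.200,-2.700,-12.300] max=[26.500,29.200,-0.700] diag=47.132


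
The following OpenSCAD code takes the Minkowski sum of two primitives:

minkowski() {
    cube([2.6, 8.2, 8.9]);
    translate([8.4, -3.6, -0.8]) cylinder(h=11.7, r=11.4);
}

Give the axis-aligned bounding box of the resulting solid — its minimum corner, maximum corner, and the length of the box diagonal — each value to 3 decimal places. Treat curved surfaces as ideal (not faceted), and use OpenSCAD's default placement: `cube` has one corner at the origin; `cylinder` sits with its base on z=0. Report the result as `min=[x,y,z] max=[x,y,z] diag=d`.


min=[-3.000,-15.000,-0.800] max=[22.400,16.000,19.800] diag=45.061

A = translate([8.4, -3.6, -0.8]) cylinder(h=11.7, r=11.4) → bbox [-3,-15,-0.8] .. [19.8,7.8,10.9]
B = cube([2.6, 8.2, 8.9]) → bbox [0,0,0] .. [2.6,8.2,8.9]
lo = A.lo+B.lo = [-3+0, -15+0, -0.8+0] = [-3.000,-15.000,-0.800]
hi = A.hi+B.hi = [19.8+2.6, 7.8+8.2, 10.9+8.9] = [22.400,16.000,19.800]
diag = √(25.4²+31²+20.6²) = √2030.52 = 45.061


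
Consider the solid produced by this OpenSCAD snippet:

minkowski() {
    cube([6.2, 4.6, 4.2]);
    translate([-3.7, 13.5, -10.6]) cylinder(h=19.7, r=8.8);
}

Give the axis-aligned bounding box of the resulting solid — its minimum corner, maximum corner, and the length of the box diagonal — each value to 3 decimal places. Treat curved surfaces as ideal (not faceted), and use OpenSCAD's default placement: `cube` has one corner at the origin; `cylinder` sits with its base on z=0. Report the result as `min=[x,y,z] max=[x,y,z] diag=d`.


A = translate([-3.7, 13.5, -10.6]) cylinder(h=19.7, r=8.8) → bbox [-12.5,4.7,-10.6] .. [5.1,22.3,9.1]
B = cube([6.2, 4.6, 4.2]) → bbox [0,0,0] .. [6.2,4.6,4.2]
lo = A.lo+B.lo = [-12.5+0, 4.7+0, -10.6+0] = [-12.500,4.700,-10.600]
hi = A.hi+B.hi = [5.1+6.2, 22.3+4.6, 9.1+4.2] = [11.300,26.900,13.300]
diag = √(23.8²+22.2²+23.9²) = √1630.49 = 40.379

min=[-12.500,4.700,-10.600] max=[11.300,26.900,13.300] diag=40.379


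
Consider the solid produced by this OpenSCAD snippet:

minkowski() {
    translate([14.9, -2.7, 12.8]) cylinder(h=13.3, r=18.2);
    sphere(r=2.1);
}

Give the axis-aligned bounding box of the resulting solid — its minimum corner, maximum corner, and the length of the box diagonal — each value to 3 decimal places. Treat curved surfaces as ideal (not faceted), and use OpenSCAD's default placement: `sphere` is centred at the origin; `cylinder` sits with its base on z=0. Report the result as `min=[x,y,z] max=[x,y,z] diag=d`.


min=[-5.400,-23.000,10.700] max=[35.200,17.600,28.200] diag=60.025

A = translate([14.9, -2.7, 12.8]) cylinder(h=13.3, r=18.2) → bbox [-3.3,-20.9,12.8] .. [33.1,15.5,26.1]
B = sphere(r=2.1) → bbox [-2.1,-2.1,-2.1] .. [2.1,2.1,2.1]
lo = A.lo+B.lo = [-3.3-2.1, -20.9-2.1, 12.8-2.1] = [-5.400,-23.000,10.700]
hi = A.hi+B.hi = [33.1+2.1, 15.5+2.1, 26.1+2.1] = [35.200,17.600,28.200]
diag = √(40.6²+40.6²+17.5²) = √3602.97 = 60.025


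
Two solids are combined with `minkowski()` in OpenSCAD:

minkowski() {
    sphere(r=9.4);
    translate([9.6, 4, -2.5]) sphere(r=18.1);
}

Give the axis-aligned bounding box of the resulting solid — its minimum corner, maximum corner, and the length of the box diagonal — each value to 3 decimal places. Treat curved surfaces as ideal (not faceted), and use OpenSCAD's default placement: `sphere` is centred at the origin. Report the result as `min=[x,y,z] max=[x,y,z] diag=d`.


min=[-17.900,-23.500,-30.000] max=[37.100,31.500,25.000] diag=95.263

A = translate([9.6, 4, -2.5]) sphere(r=18.1) → bbox [-8.5,-14.1,-20.6] .. [27.7,22.1,15.6]
B = sphere(r=9.4) → bbox [-9.4,-9.4,-9.4] .. [9.4,9.4,9.4]
lo = A.lo+B.lo = [-8.5-9.4, -14.1-9.4, -20.6-9.4] = [-17.900,-23.500,-30.000]
hi = A.hi+B.hi = [27.7+9.4, 22.1+9.4, 15.6+9.4] = [37.100,31.500,25.000]
diag = √(55²+55²+55²) = √9075 = 95.263


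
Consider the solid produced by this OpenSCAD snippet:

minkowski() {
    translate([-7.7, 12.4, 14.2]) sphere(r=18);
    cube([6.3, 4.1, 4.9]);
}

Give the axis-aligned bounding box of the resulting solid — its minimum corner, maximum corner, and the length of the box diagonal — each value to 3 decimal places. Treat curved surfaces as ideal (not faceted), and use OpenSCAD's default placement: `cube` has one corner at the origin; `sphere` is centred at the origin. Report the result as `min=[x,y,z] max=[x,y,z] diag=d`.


min=[-25.700,-5.600,-3.800] max=[16.600,34.500,37.100] diag=71.205

A = translate([-7.7, 12.4, 14.2]) sphere(r=18) → bbox [-25.7,-5.6,-3.8] .. [10.3,30.4,32.2]
B = cube([6.3, 4.1, 4.9]) → bbox [0,0,0] .. [6.3,4.1,4.9]
lo = A.lo+B.lo = [-25.7+0, -5.6+0, -3.8+0] = [-25.700,-5.600,-3.800]
hi = A.hi+B.hi = [10.3+6.3, 30.4+4.1, 32.2+4.9] = [16.600,34.500,37.100]
diag = √(42.3²+40.1²+40.9²) = √5070.11 = 71.205


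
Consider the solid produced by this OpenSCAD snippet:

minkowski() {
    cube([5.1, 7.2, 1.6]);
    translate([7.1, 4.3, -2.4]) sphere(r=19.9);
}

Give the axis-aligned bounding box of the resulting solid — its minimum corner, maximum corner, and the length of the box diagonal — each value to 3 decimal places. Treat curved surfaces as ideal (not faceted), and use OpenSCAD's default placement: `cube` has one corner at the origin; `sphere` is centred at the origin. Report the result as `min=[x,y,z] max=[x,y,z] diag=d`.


A = translate([7.1, 4.3, -2.4]) sphere(r=19.9) → bbox [-12.8,-15.6,-22.3] .. [27,24.2,17.5]
B = cube([5.1, 7.2, 1.6]) → bbox [0,0,0] .. [5.1,7.2,1.6]
lo = A.lo+B.lo = [-12.8+0, -15.6+0, -22.3+0] = [-12.800,-15.600,-22.300]
hi = A.hi+B.hi = [27+5.1, 24.2+7.2, 17.5+1.6] = [32.100,31.400,19.100]
diag = √(44.9²+47²+41.4²) = √5938.97 = 77.065

min=[-12.800,-15.600,-22.300] max=[32.100,31.400,19.100] diag=77.065


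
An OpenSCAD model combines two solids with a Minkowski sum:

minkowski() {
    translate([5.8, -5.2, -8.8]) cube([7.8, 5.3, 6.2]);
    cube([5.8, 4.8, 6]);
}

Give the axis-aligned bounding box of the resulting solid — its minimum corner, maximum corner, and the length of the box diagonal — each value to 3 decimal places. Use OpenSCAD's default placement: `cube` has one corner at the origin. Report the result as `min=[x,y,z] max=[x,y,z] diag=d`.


min=[5.800,-5.200,-8.800] max=[19.400,4.900,3.400] diag=20.876

A = translate([5.8, -5.2, -8.8]) cube([7.8, 5.3, 6.2]) → bbox [5.8,-5.2,-8.8] .. [13.6,0.1,-2.6]
B = cube([5.8, 4.8, 6]) → bbox [0,0,0] .. [5.8,4.8,6]
lo = A.lo+B.lo = [5.8+0, -5.2+0, -8.8+0] = [5.800,-5.200,-8.800]
hi = A.hi+B.hi = [13.6+5.8, 0.1+4.8, -2.6+6] = [19.400,4.900,3.400]
diag = √(13.6²+10.1²+12.2²) = √435.81 = 20.876


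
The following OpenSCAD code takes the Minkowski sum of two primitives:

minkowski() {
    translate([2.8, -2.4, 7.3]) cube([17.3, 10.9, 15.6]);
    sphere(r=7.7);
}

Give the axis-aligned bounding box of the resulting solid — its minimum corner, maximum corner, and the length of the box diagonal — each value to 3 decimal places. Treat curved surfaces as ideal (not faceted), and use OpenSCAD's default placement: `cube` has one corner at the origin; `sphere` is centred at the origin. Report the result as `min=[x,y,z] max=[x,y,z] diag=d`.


A = translate([2.8, -2.4, 7.3]) cube([17.3, 10.9, 15.6]) → bbox [2.8,-2.4,7.3] .. [20.1,8.5,22.9]
B = sphere(r=7.7) → bbox [-7.7,-7.7,-7.7] .. [7.7,7.7,7.7]
lo = A.lo+B.lo = [2.8-7.7, -2.4-7.7, 7.3-7.7] = [-4.900,-10.100,-0.400]
hi = A.hi+B.hi = [20.1+7.7, 8.5+7.7, 22.9+7.7] = [27.800,16.200,30.600]
diag = √(32.7²+26.3²+31²) = √2721.98 = 52.173

min=[-4.900,-10.100,-0.400] max=[27.800,16.200,30.600] diag=52.173


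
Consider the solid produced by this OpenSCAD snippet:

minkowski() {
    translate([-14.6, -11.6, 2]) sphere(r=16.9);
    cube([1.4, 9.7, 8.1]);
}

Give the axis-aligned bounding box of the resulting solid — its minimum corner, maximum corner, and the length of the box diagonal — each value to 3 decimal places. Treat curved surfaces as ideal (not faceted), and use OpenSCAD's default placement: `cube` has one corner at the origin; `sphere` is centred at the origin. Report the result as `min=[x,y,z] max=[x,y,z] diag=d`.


A = translate([-14.6, -11.6, 2]) sphere(r=16.9) → bbox [-31.5,-28.5,-14.9] .. [2.3,5.3,18.9]
B = cube([1.4, 9.7, 8.1]) → bbox [0,0,0] .. [1.4,9.7,8.1]
lo = A.lo+B.lo = [-31.5+0, -28.5+0, -14.9+0] = [-31.500,-28.500,-14.900]
hi = A.hi+B.hi = [2.3+1.4, 5.3+9.7, 18.9+8.1] = [3.700,15.000,27.000]
diag = √(35.2²+43.5²+41.9²) = √4886.9 = 69.906

min=[-31.500,-28.500,-14.900] max=[3.700,15.000,27.000] diag=69.906


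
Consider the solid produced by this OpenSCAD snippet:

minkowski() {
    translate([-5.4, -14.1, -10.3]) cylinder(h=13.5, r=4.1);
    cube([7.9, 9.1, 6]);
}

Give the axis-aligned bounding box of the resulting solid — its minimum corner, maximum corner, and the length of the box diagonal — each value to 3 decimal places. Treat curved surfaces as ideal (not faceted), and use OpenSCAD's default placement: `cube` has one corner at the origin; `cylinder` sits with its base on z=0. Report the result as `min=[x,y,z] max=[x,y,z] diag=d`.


A = translate([-5.4, -14.1, -10.3]) cylinder(h=13.5, r=4.1) → bbox [-9.5,-18.2,-10.3] .. [-1.3,-10,3.2]
B = cube([7.9, 9.1, 6]) → bbox [0,0,0] .. [7.9,9.1,6]
lo = A.lo+B.lo = [-9.5+0, -18.2+0, -10.3+0] = [-9.500,-18.200,-10.300]
hi = A.hi+B.hi = [-1.3+7.9, -10+9.1, 3.2+6] = [6.600,-0.900,9.200]
diag = √(16.1²+17.3²+19.5²) = √938.75 = 30.639

min=[-9.500,-18.200,-10.300] max=[6.600,-0.900,9.200] diag=30.639


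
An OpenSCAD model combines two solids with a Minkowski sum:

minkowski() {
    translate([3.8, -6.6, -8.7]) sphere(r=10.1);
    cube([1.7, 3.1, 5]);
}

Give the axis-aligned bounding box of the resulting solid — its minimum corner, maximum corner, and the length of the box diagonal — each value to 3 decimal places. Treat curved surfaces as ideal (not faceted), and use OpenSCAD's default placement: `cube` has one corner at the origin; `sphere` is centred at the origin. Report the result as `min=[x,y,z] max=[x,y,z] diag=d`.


min=[-6.300,-16.700,-18.800] max=[15.600,6.600,6.400] diag=40.713

A = translate([3.8, -6.6, -8.7]) sphere(r=10.1) → bbox [-6.3,-16.7,-18.8] .. [13.9,3.5,1.4]
B = cube([1.7, 3.1, 5]) → bbox [0,0,0] .. [1.7,3.1,5]
lo = A.lo+B.lo = [-6.3+0, -16.7+0, -18.8+0] = [-6.300,-16.700,-18.800]
hi = A.hi+B.hi = [13.9+1.7, 3.5+3.1, 1.4+5] = [15.600,6.600,6.400]
diag = √(21.9²+23.3²+25.2²) = √1657.54 = 40.713


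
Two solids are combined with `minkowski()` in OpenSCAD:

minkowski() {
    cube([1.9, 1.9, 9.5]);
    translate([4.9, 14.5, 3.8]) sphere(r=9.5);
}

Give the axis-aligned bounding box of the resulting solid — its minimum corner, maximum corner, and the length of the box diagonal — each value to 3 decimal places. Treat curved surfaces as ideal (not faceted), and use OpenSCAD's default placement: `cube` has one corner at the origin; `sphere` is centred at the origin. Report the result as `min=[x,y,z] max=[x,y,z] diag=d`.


A = translate([4.9, 14.5, 3.8]) sphere(r=9.5) → bbox [-4.6,5,-5.7] .. [14.4,24,13.3]
B = cube([1.9, 1.9, 9.5]) → bbox [0,0,0] .. [1.9,1.9,9.5]
lo = A.lo+B.lo = [-4.6+0, 5+0, -5.7+0] = [-4.600,5.000,-5.700]
hi = A.hi+B.hi = [14.4+1.9, 24+1.9, 13.3+9.5] = [16.300,25.900,22.800]
diag = √(20.9²+20.9²+28.5²) = √1685.87 = 41.059

min=[-4.600,5.000,-5.700] max=[16.300,25.900,22.800] diag=41.059


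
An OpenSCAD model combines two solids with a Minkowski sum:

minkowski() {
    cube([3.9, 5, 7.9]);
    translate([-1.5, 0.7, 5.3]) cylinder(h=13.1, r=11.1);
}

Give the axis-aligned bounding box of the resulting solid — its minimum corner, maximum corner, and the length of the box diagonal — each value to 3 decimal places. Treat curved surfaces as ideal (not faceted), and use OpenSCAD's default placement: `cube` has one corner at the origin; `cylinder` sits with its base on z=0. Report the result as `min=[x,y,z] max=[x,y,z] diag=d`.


min=[-12.600,-10.400,5.300] max=[13.500,16.800,26.300] diag=43.151

A = translate([-1.5, 0.7, 5.3]) cylinder(h=13.1, r=11.1) → bbox [-12.6,-10.4,5.3] .. [9.6,11.8,18.4]
B = cube([3.9, 5, 7.9]) → bbox [0,0,0] .. [3.9,5,7.9]
lo = A.lo+B.lo = [-12.6+0, -10.4+0, 5.3+0] = [-12.600,-10.400,5.300]
hi = A.hi+B.hi = [9.6+3.9, 11.8+5, 18.4+7.9] = [13.500,16.800,26.300]
diag = √(26.1²+27.2²+21²) = √1862.05 = 43.151


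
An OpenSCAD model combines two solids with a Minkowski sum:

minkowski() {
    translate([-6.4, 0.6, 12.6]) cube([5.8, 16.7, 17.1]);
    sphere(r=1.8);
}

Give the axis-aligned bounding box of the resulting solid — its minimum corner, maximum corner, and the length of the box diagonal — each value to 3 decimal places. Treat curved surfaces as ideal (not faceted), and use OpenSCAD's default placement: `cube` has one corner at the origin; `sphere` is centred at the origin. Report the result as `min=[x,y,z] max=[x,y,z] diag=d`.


A = translate([-6.4, 0.6, 12.6]) cube([5.8, 16.7, 17.1]) → bbox [-6.4,0.6,12.6] .. [-0.6,17.3,29.7]
B = sphere(r=1.8) → bbox [-1.8,-1.8,-1.8] .. [1.8,1.8,1.8]
lo = A.lo+B.lo = [-6.4-1.8, 0.6-1.8, 12.6-1.8] = [-8.200,-1.200,10.800]
hi = A.hi+B.hi = [-0.6+1.8, 17.3+1.8, 29.7+1.8] = [1.200,19.100,31.500]
diag = √(9.4²+20.3²+20.7²) = √928.94 = 30.479

min=[-8.200,-1.200,10.800] max=[1.200,19.100,31.500] diag=30.479


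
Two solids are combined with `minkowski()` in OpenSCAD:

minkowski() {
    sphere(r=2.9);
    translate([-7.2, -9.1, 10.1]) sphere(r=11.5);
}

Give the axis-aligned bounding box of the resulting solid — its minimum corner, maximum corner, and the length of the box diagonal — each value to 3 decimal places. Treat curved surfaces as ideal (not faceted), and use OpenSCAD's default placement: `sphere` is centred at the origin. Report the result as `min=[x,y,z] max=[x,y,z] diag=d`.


min=[-21.600,-23.500,-4.300] max=[7.200,5.300,24.500] diag=49.883

A = translate([-7.2, -9.1, 10.1]) sphere(r=11.5) → bbox [-18.7,-20.6,-1.4] .. [4.3,2.4,21.6]
B = sphere(r=2.9) → bbox [-2.9,-2.9,-2.9] .. [2.9,2.9,2.9]
lo = A.lo+B.lo = [-18.7-2.9, -20.6-2.9, -1.4-2.9] = [-21.600,-23.500,-4.300]
hi = A.hi+B.hi = [4.3+2.9, 2.4+2.9, 21.6+2.9] = [7.200,5.300,24.500]
diag = √(28.8²+28.8²+28.8²) = √2488.32 = 49.883


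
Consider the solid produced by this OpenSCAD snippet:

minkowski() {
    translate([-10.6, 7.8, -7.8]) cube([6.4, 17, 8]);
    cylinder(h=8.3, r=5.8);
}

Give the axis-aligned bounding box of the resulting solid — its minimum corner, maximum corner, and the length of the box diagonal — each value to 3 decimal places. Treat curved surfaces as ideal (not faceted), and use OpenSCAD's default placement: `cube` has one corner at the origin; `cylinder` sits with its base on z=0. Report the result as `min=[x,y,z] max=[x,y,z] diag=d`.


min=[-16.400,2.000,-7.800] max=[1.600,30.600,8.500] diag=37.519

A = translate([-10.6, 7.8, -7.8]) cube([6.4, 17, 8]) → bbox [-10.6,7.8,-7.8] .. [-4.2,24.8,0.2]
B = cylinder(h=8.3, r=5.8) → bbox [-5.8,-5.8,0] .. [5.8,5.8,8.3]
lo = A.lo+B.lo = [-10.6-5.8, 7.8-5.8, -7.8+0] = [-16.400,2.000,-7.800]
hi = A.hi+B.hi = [-4.2+5.8, 24.8+5.8, 0.2+8.3] = [1.600,30.600,8.500]
diag = √(18²+28.6²+16.3²) = √1407.65 = 37.519


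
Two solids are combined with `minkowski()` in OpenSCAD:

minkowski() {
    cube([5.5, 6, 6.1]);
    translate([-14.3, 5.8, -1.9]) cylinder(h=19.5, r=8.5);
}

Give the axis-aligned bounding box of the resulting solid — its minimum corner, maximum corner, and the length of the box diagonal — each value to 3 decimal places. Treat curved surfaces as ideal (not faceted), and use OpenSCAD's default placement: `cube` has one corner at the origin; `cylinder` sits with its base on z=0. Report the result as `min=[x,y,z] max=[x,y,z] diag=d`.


A = translate([-14.3, 5.8, -1.9]) cylinder(h=19.5, r=8.5) → bbox [-22.8,-2.7,-1.9] .. [-5.8,14.3,17.6]
B = cube([5.5, 6, 6.1]) → bbox [0,0,0] .. [5.5,6,6.1]
lo = A.lo+B.lo = [-22.8+0, -2.7+0, -1.9+0] = [-22.800,-2.700,-1.900]
hi = A.hi+B.hi = [-5.8+5.5, 14.3+6, 17.6+6.1] = [-0.300,20.300,23.700]
diag = √(22.5²+23²+25.6²) = √1690.61 = 41.117

min=[-22.800,-2.700,-1.900] max=[-0.300,20.300,23.700] diag=41.117


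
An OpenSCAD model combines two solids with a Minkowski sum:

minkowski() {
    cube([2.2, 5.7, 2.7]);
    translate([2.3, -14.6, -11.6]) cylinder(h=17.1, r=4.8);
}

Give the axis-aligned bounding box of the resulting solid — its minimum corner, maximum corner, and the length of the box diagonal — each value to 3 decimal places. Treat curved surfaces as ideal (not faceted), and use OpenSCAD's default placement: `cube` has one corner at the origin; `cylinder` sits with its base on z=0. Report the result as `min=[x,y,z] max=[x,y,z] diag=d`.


min=[-2.500,-19.400,-11.600] max=[9.300,-4.100,8.200] diag=27.665

A = translate([2.3, -14.6, -11.6]) cylinder(h=17.1, r=4.8) → bbox [-2.5,-19.4,-11.6] .. [7.1,-9.8,5.5]
B = cube([2.2, 5.7, 2.7]) → bbox [0,0,0] .. [2.2,5.7,2.7]
lo = A.lo+B.lo = [-2.5+0, -19.4+0, -11.6+0] = [-2.500,-19.400,-11.600]
hi = A.hi+B.hi = [7.1+2.2, -9.8+5.7, 5.5+2.7] = [9.300,-4.100,8.200]
diag = √(11.8²+15.3²+19.8²) = √765.37 = 27.665


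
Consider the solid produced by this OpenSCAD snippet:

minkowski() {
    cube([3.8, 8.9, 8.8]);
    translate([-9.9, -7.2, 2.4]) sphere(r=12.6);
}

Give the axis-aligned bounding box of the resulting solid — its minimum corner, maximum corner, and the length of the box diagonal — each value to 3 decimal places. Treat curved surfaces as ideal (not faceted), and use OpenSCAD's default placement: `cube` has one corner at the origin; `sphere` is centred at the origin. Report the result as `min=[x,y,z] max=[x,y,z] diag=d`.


min=[-22.500,-19.800,-10.200] max=[6.500,14.300,23.800] diag=56.212

A = translate([-9.9, -7.2, 2.4]) sphere(r=12.6) → bbox [-22.5,-19.8,-10.2] .. [2.7,5.4,15]
B = cube([3.8, 8.9, 8.8]) → bbox [0,0,0] .. [3.8,8.9,8.8]
lo = A.lo+B.lo = [-22.5+0, -19.8+0, -10.2+0] = [-22.500,-19.800,-10.200]
hi = A.hi+B.hi = [2.7+3.8, 5.4+8.9, 15+8.8] = [6.500,14.300,23.800]
diag = √(29²+34.1²+34²) = √3159.81 = 56.212


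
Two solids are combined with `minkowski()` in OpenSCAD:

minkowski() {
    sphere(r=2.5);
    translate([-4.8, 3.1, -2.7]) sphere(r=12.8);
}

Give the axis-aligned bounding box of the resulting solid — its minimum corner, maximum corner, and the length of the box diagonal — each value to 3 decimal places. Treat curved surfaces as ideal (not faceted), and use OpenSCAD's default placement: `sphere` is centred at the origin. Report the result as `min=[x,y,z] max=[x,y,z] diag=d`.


A = translate([-4.8, 3.1, -2.7]) sphere(r=12.8) → bbox [-17.6,-9.7,-15.5] .. [8,15.9,10.1]
B = sphere(r=2.5) → bbox [-2.5,-2.5,-2.5] .. [2.5,2.5,2.5]
lo = A.lo+B.lo = [-17.6-2.5, -9.7-2.5, -15.5-2.5] = [-20.100,-12.200,-18.000]
hi = A.hi+B.hi = [8+2.5, 15.9+2.5, 10.1+2.5] = [10.500,18.400,12.600]
diag = √(30.6²+30.6²+30.6²) = √2809.08 = 53.001

min=[-20.100,-12.200,-18.000] max=[10.500,18.400,12.600] diag=53.001


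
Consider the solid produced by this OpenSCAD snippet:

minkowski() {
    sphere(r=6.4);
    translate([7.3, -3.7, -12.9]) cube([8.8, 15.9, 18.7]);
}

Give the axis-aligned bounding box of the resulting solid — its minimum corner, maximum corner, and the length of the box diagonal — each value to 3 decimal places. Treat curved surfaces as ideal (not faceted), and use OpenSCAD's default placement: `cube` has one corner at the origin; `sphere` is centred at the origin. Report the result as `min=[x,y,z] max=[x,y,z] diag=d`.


A = translate([7.3, -3.7, -12.9]) cube([8.8, 15.9, 18.7]) → bbox [7.3,-3.7,-12.9] .. [16.1,12.2,5.8]
B = sphere(r=6.4) → bbox [-6.4,-6.4,-6.4] .. [6.4,6.4,6.4]
lo = A.lo+B.lo = [7.3-6.4, -3.7-6.4, -12.9-6.4] = [0.900,-10.100,-19.300]
hi = A.hi+B.hi = [16.1+6.4, 12.2+6.4, 5.8+6.4] = [22.500,18.600,12.200]
diag = √(21.6²+28.7²+31.5²) = √2282.5 = 47.776

min=[0.900,-10.100,-19.300] max=[22.500,18.600,12.200] diag=47.776


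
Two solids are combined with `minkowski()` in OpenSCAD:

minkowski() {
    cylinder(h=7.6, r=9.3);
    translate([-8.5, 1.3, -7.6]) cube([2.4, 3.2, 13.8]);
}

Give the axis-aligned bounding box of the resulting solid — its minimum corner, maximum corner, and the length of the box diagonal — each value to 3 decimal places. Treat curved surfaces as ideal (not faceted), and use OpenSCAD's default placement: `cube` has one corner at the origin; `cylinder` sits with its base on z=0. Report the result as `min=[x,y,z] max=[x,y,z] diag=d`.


A = translate([-8.5, 1.3, -7.6]) cube([2.4, 3.2, 13.8]) → bbox [-8.5,1.3,-7.6] .. [-6.1,4.5,6.2]
B = cylinder(h=7.6, r=9.3) → bbox [-9.3,-9.3,0] .. [9.3,9.3,7.6]
lo = A.lo+B.lo = [-8.5-9.3, 1.3-9.3, -7.6+0] = [-17.800,-8.000,-7.600]
hi = A.hi+B.hi = [-6.1+9.3, 4.5+9.3, 6.2+7.6] = [3.200,13.800,13.800]
diag = √(21²+21.8²+21.4²) = √1374.2 = 37.070

min=[-17.800,-8.000,-7.600] max=[3.200,13.800,13.800] diag=37.070


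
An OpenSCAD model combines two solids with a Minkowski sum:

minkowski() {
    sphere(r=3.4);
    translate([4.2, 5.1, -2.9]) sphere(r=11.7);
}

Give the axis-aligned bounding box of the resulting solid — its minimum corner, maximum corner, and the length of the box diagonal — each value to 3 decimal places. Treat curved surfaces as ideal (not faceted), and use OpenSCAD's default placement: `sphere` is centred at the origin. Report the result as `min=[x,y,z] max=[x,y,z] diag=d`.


A = translate([4.2, 5.1, -2.9]) sphere(r=11.7) → bbox [-7.5,-6.6,-14.6] .. [15.9,16.8,8.8]
B = sphere(r=3.4) → bbox [-3.4,-3.4,-3.4] .. [3.4,3.4,3.4]
lo = A.lo+B.lo = [-7.5-3.4, -6.6-3.4, -14.6-3.4] = [-10.900,-10.000,-18.000]
hi = A.hi+B.hi = [15.9+3.4, 16.8+3.4, 8.8+3.4] = [19.300,20.200,12.200]
diag = √(30.2²+30.2²+30.2²) = √2736.12 = 52.308

min=[-10.900,-10.000,-18.000] max=[19.300,20.200,12.200] diag=52.308


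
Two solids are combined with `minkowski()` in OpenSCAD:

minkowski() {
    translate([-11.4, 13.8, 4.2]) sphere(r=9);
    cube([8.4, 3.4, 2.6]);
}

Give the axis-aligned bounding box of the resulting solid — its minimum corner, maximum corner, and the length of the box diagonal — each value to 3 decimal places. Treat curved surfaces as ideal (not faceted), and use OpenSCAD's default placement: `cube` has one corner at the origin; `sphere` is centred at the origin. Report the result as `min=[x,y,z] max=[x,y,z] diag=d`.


min=[-20.400,4.800,-4.800] max=[6.000,26.200,15.800] diag=39.740

A = translate([-11.4, 13.8, 4.2]) sphere(r=9) → bbox [-20.4,4.8,-4.8] .. [-2.4,22.8,13.2]
B = cube([8.4, 3.4, 2.6]) → bbox [0,0,0] .. [8.4,3.4,2.6]
lo = A.lo+B.lo = [-20.4+0, 4.8+0, -4.8+0] = [-20.400,4.800,-4.800]
hi = A.hi+B.hi = [-2.4+8.4, 22.8+3.4, 13.2+2.6] = [6.000,26.200,15.800]
diag = √(26.4²+21.4²+20.6²) = √1579.28 = 39.740


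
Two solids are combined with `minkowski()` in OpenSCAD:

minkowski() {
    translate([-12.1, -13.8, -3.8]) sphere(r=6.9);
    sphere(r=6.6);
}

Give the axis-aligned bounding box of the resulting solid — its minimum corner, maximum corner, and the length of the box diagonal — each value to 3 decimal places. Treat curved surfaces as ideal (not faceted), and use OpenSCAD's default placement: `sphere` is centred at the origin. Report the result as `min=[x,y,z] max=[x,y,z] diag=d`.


A = translate([-12.1, -13.8, -3.8]) sphere(r=6.9) → bbox [-19,-20.7,-10.7] .. [-5.2,-6.9,3.1]
B = sphere(r=6.6) → bbox [-6.6,-6.6,-6.6] .. [6.6,6.6,6.6]
lo = A.lo+B.lo = [-19-6.6, -20.7-6.6, -10.7-6.6] = [-25.600,-27.300,-17.300]
hi = A.hi+B.hi = [-5.2+6.6, -6.9+6.6, 3.1+6.6] = [1.400,-0.300,9.700]
diag = √(27²+27²+27²) = √2187 = 46.765

min=[-25.600,-27.300,-17.300] max=[1.400,-0.300,9.700] diag=46.765


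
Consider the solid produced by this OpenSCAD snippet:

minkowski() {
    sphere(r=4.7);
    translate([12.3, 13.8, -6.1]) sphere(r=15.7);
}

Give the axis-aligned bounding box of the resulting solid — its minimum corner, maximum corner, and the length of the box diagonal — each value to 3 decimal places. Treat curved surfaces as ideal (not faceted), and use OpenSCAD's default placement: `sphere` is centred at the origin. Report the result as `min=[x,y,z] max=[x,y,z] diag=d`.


min=[-8.100,-6.600,-26.500] max=[32.700,34.200,14.300] diag=70.668

A = translate([12.3, 13.8, -6.1]) sphere(r=15.7) → bbox [-3.4,-1.9,-21.8] .. [28,29.5,9.6]
B = sphere(r=4.7) → bbox [-4.7,-4.7,-4.7] .. [4.7,4.7,4.7]
lo = A.lo+B.lo = [-3.4-4.7, -1.9-4.7, -21.8-4.7] = [-8.100,-6.600,-26.500]
hi = A.hi+B.hi = [28+4.7, 29.5+4.7, 9.6+4.7] = [32.700,34.200,14.300]
diag = √(40.8²+40.8²+40.8²) = √4993.92 = 70.668


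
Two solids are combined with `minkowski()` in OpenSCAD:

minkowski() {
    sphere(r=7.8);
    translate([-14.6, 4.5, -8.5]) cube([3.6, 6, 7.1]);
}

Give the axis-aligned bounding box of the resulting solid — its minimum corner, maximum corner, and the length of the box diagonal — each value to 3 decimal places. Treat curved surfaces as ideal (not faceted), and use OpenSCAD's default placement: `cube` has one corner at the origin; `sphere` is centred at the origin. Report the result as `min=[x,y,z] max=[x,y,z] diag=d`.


A = translate([-14.6, 4.5, -8.5]) cube([3.6, 6, 7.1]) → bbox [-14.6,4.5,-8.5] .. [-11,10.5,-1.4]
B = sphere(r=7.8) → bbox [-7.8,-7.8,-7.8] .. [7.8,7.8,7.8]
lo = A.lo+B.lo = [-14.6-7.8, 4.5-7.8, -8.5-7.8] = [-22.400,-3.300,-16.300]
hi = A.hi+B.hi = [-11+7.8, 10.5+7.8, -1.4+7.8] = [-3.200,18.300,6.400]
diag = √(19.2²+21.6²+22.7²) = √1350.49 = 36.749

min=[-22.400,-3.300,-16.300] max=[-3.200,18.300,6.400] diag=36.749


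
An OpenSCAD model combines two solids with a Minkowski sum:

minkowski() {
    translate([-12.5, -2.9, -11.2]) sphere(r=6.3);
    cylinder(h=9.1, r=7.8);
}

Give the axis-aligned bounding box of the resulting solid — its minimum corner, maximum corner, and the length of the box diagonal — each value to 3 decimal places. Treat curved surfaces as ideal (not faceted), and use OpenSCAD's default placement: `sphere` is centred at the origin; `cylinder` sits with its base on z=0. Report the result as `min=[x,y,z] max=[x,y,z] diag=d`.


A = translate([-12.5, -2.9, -11.2]) sphere(r=6.3) → bbox [-18.8,-9.2,-17.5] .. [-6.2,3.4,-4.9]
B = cylinder(h=9.1, r=7.8) → bbox [-7.8,-7.8,0] .. [7.8,7.8,9.1]
lo = A.lo+B.lo = [-18.8-7.8, -9.2-7.8, -17.5+0] = [-26.600,-17.000,-17.500]
hi = A.hi+B.hi = [-6.2+7.8, 3.4+7.8, -4.9+9.1] = [1.600,11.200,4.200]
diag = √(28.2²+28.2²+21.7²) = √2061.37 = 45.402

min=[-26.600,-17.000,-17.500] max=[1.600,11.200,4.200] diag=45.402


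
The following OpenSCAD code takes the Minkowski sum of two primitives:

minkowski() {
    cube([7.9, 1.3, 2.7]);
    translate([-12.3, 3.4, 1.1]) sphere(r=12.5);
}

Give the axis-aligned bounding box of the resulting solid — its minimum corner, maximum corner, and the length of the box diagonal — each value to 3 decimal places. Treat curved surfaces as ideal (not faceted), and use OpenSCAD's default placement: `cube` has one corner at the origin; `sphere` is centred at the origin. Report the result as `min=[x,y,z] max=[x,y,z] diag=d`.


min=[-24.800,-9.100,-11.400] max=[8.100,17.200,16.300] diag=50.412

A = translate([-12.3, 3.4, 1.1]) sphere(r=12.5) → bbox [-24.8,-9.1,-11.4] .. [0.2,15.9,13.6]
B = cube([7.9, 1.3, 2.7]) → bbox [0,0,0] .. [7.9,1.3,2.7]
lo = A.lo+B.lo = [-24.8+0, -9.1+0, -11.4+0] = [-24.800,-9.100,-11.400]
hi = A.hi+B.hi = [0.2+7.9, 15.9+1.3, 13.6+2.7] = [8.100,17.200,16.300]
diag = √(32.9²+26.3²+27.7²) = √2541.39 = 50.412


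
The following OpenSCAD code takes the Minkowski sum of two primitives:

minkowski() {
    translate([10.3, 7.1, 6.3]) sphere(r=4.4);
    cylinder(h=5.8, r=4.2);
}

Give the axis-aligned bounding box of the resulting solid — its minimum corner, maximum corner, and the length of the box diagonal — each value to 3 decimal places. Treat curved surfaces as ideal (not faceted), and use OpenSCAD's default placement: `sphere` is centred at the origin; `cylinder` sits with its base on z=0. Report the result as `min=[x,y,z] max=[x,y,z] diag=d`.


A = translate([10.3, 7.1, 6.3]) sphere(r=4.4) → bbox [5.9,2.7,1.9] .. [14.7,11.5,10.7]
B = cylinder(h=5.8, r=4.2) → bbox [-4.2,-4.2,0] .. [4.2,4.2,5.8]
lo = A.lo+B.lo = [5.9-4.2, 2.7-4.2, 1.9+0] = [1.700,-1.500,1.900]
hi = A.hi+B.hi = [14.7+4.2, 11.5+4.2, 10.7+5.8] = [18.900,15.700,16.500]
diag = √(17.2²+17.2²+14.6²) = √804.84 = 28.370

min=[1.700,-1.500,1.900] max=[18.900,15.700,16.500] diag=28.370


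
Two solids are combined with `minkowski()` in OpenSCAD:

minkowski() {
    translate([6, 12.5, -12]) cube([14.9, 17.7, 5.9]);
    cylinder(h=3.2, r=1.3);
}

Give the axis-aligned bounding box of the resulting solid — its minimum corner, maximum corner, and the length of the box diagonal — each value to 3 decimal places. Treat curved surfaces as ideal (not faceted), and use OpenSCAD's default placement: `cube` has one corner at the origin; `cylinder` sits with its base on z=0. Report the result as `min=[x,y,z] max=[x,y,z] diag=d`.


A = translate([6, 12.5, -12]) cube([14.9, 17.7, 5.9]) → bbox [6,12.5,-12] .. [20.9,30.2,-6.1]
B = cylinder(h=3.2, r=1.3) → bbox [-1.3,-1.3,0] .. [1.3,1.3,3.2]
lo = A.lo+B.lo = [6-1.3, 12.5-1.3, -12+0] = [4.700,11.200,-12.000]
hi = A.hi+B.hi = [20.9+1.3, 30.2+1.3, -6.1+3.2] = [22.200,31.500,-2.900]
diag = √(17.5²+20.3²+9.1²) = √801.15 = 28.305

min=[4.700,11.200,-12.000] max=[22.200,31.500,-2.900] diag=28.305


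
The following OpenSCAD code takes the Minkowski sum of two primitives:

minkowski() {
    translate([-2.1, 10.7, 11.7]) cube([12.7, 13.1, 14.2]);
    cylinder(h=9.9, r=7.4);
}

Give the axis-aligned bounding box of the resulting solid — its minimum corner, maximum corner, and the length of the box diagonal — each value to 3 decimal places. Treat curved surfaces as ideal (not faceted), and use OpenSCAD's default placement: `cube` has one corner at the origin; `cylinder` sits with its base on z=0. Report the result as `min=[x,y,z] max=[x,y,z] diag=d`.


A = translate([-2.1, 10.7, 11.7]) cube([12.7, 13.1, 14.2]) → bbox [-2.1,10.7,11.7] .. [10.6,23.8,25.9]
B = cylinder(h=9.9, r=7.4) → bbox [-7.4,-7.4,0] .. [7.4,7.4,9.9]
lo = A.lo+B.lo = [-2.1-7.4, 10.7-7.4, 11.7+0] = [-9.500,3.300,11.700]
hi = A.hi+B.hi = [10.6+7.4, 23.8+7.4, 25.9+9.9] = [18.000,31.200,35.800]
diag = √(27.5²+27.9²+24.1²) = √2115.47 = 45.994

min=[-9.500,3.300,11.700] max=[18.000,31.200,35.800] diag=45.994


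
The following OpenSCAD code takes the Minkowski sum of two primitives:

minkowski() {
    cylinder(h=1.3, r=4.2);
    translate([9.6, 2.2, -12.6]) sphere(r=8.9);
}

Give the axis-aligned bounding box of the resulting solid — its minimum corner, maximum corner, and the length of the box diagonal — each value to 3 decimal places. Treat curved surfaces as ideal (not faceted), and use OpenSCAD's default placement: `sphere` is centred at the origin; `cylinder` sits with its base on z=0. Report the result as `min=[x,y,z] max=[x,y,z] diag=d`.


min=[-3.500,-10.900,-21.500] max=[22.700,15.300,-2.400] diag=41.686

A = translate([9.6, 2.2, -12.6]) sphere(r=8.9) → bbox [0.7,-6.7,-21.5] .. [18.5,11.1,-3.7]
B = cylinder(h=1.3, r=4.2) → bbox [-4.2,-4.2,0] .. [4.2,4.2,1.3]
lo = A.lo+B.lo = [0.7-4.2, -6.7-4.2, -21.5+0] = [-3.500,-10.900,-21.500]
hi = A.hi+B.hi = [18.5+4.2, 11.1+4.2, -3.7+1.3] = [22.700,15.300,-2.400]
diag = √(26.2²+26.2²+19.1²) = √1737.69 = 41.686


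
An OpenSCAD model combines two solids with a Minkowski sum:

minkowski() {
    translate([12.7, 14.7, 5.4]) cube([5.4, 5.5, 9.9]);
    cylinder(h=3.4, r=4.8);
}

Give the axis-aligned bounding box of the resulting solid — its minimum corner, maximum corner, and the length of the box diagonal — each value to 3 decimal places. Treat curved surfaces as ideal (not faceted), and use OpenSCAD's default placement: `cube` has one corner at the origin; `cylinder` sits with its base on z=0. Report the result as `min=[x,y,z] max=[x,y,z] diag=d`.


min=[7.900,9.900,5.400] max=[22.900,25.000,18.700] diag=25.098

A = translate([12.7, 14.7, 5.4]) cube([5.4, 5.5, 9.9]) → bbox [12.7,14.7,5.4] .. [18.1,20.2,15.3]
B = cylinder(h=3.4, r=4.8) → bbox [-4.8,-4.8,0] .. [4.8,4.8,3.4]
lo = A.lo+B.lo = [12.7-4.8, 14.7-4.8, 5.4+0] = [7.900,9.900,5.400]
hi = A.hi+B.hi = [18.1+4.8, 20.2+4.8, 15.3+3.4] = [22.900,25.000,18.700]
diag = √(15²+15.1²+13.3²) = √629.9 = 25.098
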